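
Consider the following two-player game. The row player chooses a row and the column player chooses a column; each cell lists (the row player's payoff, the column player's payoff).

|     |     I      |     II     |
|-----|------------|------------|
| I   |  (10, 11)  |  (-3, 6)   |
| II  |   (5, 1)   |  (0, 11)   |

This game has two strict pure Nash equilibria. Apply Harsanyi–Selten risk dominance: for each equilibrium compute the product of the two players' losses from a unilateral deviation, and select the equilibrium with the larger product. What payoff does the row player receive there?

At both I: the row player loses 10 − 5 = 5 by deviating; the column player loses 11 − 6 = 5. Product = 5·5 = 25.
At both II: the row player loses 0 − (-3) = 3 by deviating; the column player loses 11 − 1 = 10. Product = 3·10 = 30.
30 > 25, so both II is risk-dominant. The row player's payoff there is 0.

0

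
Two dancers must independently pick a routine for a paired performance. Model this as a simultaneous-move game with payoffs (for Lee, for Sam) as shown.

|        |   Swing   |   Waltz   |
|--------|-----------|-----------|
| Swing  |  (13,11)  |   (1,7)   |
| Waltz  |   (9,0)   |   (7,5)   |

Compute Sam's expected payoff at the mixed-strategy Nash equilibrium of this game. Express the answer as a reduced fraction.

Lee mixes with probability p on Swing, chosen so Sam is indifferent: 11p + 0(1−p) = 7p + 5(1−p) gives p = 5/9.
Sam's expected payoff is 11·5/9 + 0·4/9 = 55/9.

55/9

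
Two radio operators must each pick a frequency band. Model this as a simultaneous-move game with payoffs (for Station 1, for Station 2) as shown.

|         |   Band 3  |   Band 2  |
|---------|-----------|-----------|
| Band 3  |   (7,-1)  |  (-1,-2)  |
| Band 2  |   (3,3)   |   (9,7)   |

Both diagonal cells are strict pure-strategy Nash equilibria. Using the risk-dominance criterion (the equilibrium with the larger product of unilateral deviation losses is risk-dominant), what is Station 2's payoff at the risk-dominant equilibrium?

7

At both Band 3: Station 1 loses 7 − 3 = 4 by deviating; Station 2 loses -1 − (-2) = 1. Product = 4·1 = 4.
At both Band 2: Station 1 loses 9 − (-1) = 10 by deviating; Station 2 loses 7 − 3 = 4. Product = 10·4 = 40.
40 > 4, so both Band 2 is risk-dominant. Station 2's payoff there is 7.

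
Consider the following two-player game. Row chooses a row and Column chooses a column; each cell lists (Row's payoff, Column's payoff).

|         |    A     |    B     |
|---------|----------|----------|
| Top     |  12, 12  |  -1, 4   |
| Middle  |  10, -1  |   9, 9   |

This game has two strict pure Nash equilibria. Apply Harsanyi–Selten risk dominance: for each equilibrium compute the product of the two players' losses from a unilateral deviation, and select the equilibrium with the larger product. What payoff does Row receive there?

At (Top, A): Row loses 12 − 10 = 2 by deviating; Column loses 12 − 4 = 8. Product = 2·8 = 16.
At (Middle, B): Row loses 9 − (-1) = 10 by deviating; Column loses 9 − (-1) = 10. Product = 10·10 = 100.
100 > 16, so (Middle, B) is risk-dominant. Row's payoff there is 9.

9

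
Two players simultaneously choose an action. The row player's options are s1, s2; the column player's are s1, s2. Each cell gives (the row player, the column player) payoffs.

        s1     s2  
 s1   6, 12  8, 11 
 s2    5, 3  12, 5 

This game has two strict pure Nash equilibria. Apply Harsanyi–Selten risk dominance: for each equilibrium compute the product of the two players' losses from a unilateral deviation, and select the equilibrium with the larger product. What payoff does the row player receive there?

At both s1: the row player loses 6 − 5 = 1 by deviating; the column player loses 12 − 11 = 1. Product = 1·1 = 1.
At both s2: the row player loses 12 − 8 = 4 by deviating; the column player loses 5 − 3 = 2. Product = 4·2 = 8.
8 > 1, so both s2 is risk-dominant. The row player's payoff there is 12.

12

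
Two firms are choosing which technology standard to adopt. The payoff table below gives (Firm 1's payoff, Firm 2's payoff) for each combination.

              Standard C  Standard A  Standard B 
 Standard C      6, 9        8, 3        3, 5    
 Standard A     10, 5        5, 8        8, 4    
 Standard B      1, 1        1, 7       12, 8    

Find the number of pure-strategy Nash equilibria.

Both Standard B: Firm 1 gets 12 (best alternative 8); Firm 2 gets 8 (best alternative 7). Neither deviates — NE.
Both Standard A is not a NE: Firm 1 would switch to Standard C (8 > 5).
No other cell survives both best-response checks, so there is 1 pure NE.

1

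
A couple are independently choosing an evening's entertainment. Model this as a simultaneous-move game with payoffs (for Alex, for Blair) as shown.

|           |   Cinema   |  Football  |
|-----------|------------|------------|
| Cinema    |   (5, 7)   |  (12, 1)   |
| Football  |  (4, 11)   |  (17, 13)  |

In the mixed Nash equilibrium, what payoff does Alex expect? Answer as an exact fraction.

37/6

Blair mixes with probability q on Cinema, chosen so Alex is indifferent: 5q + 12(1−q) = 4q + 17(1−q) gives q = 5/6.
Alex's expected payoff (from either row, since indifferent) is 5·5/6 + 12·1/6 = 37/6.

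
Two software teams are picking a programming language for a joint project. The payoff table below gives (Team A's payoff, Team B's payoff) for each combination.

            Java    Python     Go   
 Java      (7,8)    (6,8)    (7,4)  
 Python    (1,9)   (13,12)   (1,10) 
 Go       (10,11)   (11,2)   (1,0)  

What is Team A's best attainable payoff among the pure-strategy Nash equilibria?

13

Both Python is a pure NE (Team A: 13 ≥ 11; Team B: 12 ≥ 10). Team A gets 13.
(Go, Java) is a pure NE (Team A: 10 ≥ 7; Team B: 11 ≥ 2). Team A gets 10.
Every other cell has a profitable deviation for at least one player. Highest of {13, 10} is 13.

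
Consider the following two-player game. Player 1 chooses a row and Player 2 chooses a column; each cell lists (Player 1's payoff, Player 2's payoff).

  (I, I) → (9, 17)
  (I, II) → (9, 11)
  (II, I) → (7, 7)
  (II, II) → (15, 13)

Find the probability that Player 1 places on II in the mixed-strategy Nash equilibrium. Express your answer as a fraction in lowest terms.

1/2

Player 1's mix p on I must make Player 2 indifferent between I and II.
Player 2's payoff from I: 17p + 7(1−p). From II: 11p + 13(1−p).
Set equal: 6p = 6(1−p) → p = 6/12 = 1/2.
Probability on II is 1 − 1/2 = 1/2.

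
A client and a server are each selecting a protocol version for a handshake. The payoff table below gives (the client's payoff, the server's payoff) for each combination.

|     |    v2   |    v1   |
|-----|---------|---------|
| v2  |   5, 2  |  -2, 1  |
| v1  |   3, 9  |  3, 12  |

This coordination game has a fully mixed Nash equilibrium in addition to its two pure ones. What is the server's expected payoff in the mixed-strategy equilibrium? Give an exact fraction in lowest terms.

The client mixes with probability p on v2, chosen so the server is indifferent: 2p + 9(1−p) = 1p + 12(1−p) gives p = 3/4.
The server's expected payoff is 2·3/4 + 9·1/4 = 15/4.

15/4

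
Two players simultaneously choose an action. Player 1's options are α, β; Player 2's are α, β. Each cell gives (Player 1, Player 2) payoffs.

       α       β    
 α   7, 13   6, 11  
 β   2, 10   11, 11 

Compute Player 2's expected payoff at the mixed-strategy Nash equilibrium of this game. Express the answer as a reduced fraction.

Player 1 mixes with probability p on α, chosen so Player 2 is indifferent: 13p + 10(1−p) = 11p + 11(1−p) gives p = 1/3.
Player 2's expected payoff is 13·1/3 + 10·2/3 = 11.

11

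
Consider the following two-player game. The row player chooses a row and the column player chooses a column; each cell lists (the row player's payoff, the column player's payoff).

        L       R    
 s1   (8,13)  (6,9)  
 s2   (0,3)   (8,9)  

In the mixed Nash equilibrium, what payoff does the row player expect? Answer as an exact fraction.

The column player mixes with probability q on L, chosen so the row player is indifferent: 8q + 6(1−q) = 0q + 8(1−q) gives q = 1/5.
The row player's expected payoff (from either row, since indifferent) is 8·1/5 + 6·4/5 = 32/5.

32/5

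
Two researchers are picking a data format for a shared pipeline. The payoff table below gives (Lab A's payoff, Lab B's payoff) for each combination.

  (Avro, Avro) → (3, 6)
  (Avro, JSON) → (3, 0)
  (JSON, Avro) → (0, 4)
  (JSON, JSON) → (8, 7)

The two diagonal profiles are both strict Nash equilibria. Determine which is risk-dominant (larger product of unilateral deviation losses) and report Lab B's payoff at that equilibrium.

6

At both Avro: Lab A loses 3 − 0 = 3 by deviating; Lab B loses 6 − 0 = 6. Product = 3·6 = 18.
At both JSON: Lab A loses 8 − 3 = 5 by deviating; Lab B loses 7 − 4 = 3. Product = 5·3 = 15.
18 > 15, so both Avro is risk-dominant. Lab B's payoff there is 6.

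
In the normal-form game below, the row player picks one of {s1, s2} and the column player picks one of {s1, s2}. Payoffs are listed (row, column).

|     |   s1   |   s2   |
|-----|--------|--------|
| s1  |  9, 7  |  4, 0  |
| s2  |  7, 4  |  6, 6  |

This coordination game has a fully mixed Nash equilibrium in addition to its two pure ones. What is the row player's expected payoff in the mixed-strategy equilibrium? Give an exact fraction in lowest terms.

13/2

The column player mixes with probability q on s1, chosen so the row player is indifferent: 9q + 4(1−q) = 7q + 6(1−q) gives q = 1/2.
The row player's expected payoff (from either row, since indifferent) is 9·1/2 + 4·1/2 = 13/2.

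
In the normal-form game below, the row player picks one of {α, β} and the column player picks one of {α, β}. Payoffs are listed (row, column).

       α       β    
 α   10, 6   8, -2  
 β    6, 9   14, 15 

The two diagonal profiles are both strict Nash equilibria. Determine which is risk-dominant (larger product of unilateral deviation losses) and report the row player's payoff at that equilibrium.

At both α: the row player loses 10 − 6 = 4 by deviating; the column player loses 6 − (-2) = 8. Product = 4·8 = 32.
At both β: the row player loses 14 − 8 = 6 by deviating; the column player loses 15 − 9 = 6. Product = 6·6 = 36.
36 > 32, so both β is risk-dominant. The row player's payoff there is 14.

14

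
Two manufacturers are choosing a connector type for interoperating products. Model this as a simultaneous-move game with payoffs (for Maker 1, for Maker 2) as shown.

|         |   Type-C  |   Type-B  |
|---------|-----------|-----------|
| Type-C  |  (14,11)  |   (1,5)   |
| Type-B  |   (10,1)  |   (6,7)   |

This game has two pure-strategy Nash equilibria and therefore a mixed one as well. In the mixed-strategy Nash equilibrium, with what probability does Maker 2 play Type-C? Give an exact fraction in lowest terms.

Maker 2's mix q on Type-C must make Maker 1 indifferent between Type-C and Type-B.
Maker 1's payoff from Type-C: 14q + 1(1−q). From Type-B: 10q + 6(1−q).
Set equal: 4q = 5(1−q) → q = 5/9.

5/9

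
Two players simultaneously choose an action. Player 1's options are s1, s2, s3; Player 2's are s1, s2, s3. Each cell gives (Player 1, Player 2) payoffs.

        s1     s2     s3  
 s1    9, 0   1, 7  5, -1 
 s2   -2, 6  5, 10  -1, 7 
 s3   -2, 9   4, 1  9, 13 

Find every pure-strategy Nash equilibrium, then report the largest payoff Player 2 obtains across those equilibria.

Both s2 is a pure NE (Player 1: 5 ≥ 4; Player 2: 10 ≥ 7). Player 2 gets 10.
Both s3 is a pure NE (Player 1: 9 ≥ 5; Player 2: 13 ≥ 9). Player 2 gets 13.
Every other cell has a profitable deviation for at least one player. Highest of {10, 13} is 13.

13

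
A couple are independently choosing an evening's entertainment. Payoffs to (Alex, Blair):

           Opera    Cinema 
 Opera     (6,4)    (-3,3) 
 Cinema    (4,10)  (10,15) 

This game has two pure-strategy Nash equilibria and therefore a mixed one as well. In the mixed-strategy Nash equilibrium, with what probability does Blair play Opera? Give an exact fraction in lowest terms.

13/15

Blair's mix q on Opera must make Alex indifferent between Opera and Cinema.
Alex's payoff from Opera: 6q + (-3)(1−q). From Cinema: 4q + 10(1−q).
Set equal: 2q = 13(1−q) → q = 13/15.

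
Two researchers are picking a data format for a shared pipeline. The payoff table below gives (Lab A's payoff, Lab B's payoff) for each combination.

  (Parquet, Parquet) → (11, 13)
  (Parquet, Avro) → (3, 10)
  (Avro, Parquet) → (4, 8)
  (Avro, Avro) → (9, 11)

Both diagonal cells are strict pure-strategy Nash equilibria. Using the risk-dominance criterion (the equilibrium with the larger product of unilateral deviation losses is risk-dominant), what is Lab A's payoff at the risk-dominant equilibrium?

At both Parquet: Lab A loses 11 − 4 = 7 by deviating; Lab B loses 13 − 10 = 3. Product = 7·3 = 21.
At both Avro: Lab A loses 9 − 3 = 6 by deviating; Lab B loses 11 − 8 = 3. Product = 6·3 = 18.
21 > 18, so both Parquet is risk-dominant. Lab A's payoff there is 11.

11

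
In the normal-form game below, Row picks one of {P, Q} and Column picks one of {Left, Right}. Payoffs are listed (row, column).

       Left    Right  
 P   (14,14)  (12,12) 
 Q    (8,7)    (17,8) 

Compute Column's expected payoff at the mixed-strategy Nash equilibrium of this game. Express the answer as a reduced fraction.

Row mixes with probability p on P, chosen so Column is indifferent: 14p + 7(1−p) = 12p + 8(1−p) gives p = 1/3.
Column's expected payoff is 14·1/3 + 7·2/3 = 28/3.

28/3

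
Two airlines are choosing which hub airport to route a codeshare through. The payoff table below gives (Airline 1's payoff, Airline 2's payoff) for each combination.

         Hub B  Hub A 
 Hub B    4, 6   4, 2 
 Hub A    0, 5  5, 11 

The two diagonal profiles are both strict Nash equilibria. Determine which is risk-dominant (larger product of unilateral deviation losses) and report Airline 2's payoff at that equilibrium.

At both Hub B: Airline 1 loses 4 − 0 = 4 by deviating; Airline 2 loses 6 − 2 = 4. Product = 4·4 = 16.
At both Hub A: Airline 1 loses 5 − 4 = 1 by deviating; Airline 2 loses 11 − 5 = 6. Product = 1·6 = 6.
16 > 6, so both Hub B is risk-dominant. Airline 2's payoff there is 6.

6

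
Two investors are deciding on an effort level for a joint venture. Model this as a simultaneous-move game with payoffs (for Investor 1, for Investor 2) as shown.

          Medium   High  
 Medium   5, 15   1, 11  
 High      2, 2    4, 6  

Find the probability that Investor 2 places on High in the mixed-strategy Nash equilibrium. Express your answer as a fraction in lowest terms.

Investor 2's mix q on Medium must make Investor 1 indifferent between Medium and High.
Investor 1's payoff from Medium: 5q + 1(1−q). From High: 2q + 4(1−q).
Set equal: 3q = 3(1−q) → q = 3/6 = 1/2.
Probability on High is 1 − 1/2 = 1/2.

1/2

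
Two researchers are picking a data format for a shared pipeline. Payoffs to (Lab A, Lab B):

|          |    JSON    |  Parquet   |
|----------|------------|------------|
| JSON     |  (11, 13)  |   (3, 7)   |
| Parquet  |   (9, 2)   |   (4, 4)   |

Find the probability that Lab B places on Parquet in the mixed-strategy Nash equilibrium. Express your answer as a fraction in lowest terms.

Lab B's mix q on JSON must make Lab A indifferent between JSON and Parquet.
Lab A's payoff from JSON: 11q + 3(1−q). From Parquet: 9q + 4(1−q).
Set equal: 2q = 1(1−q) → q = 1/3.
Probability on Parquet is 1 − 1/3 = 2/3.

2/3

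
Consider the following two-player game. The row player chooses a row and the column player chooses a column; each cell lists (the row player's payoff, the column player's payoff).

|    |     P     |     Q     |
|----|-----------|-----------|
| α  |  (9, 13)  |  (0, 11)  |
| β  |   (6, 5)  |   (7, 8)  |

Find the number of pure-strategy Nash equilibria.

2

(α, P): the row player gets 9 (best alternative 6); the column player gets 13 (best alternative 11). Neither deviates — NE.
(β, Q): the row player gets 7 (best alternative 0); the column player gets 8 (best alternative 5). Neither deviates — NE.
(α, Q) is not a NE: the row player would switch to β (7 > 0).
No other cell survives both best-response checks, so there are 2 pure NE.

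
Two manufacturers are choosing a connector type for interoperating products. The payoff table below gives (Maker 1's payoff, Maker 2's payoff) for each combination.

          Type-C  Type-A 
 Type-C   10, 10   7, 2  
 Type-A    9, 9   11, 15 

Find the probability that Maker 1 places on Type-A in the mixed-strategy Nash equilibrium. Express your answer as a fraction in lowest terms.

4/7

Maker 1's mix p on Type-C must make Maker 2 indifferent between Type-C and Type-A.
Maker 2's payoff from Type-C: 10p + 9(1−p). From Type-A: 2p + 15(1−p).
Set equal: 8p = 6(1−p) → p = 6/14 = 3/7.
Probability on Type-A is 1 − 3/7 = 4/7.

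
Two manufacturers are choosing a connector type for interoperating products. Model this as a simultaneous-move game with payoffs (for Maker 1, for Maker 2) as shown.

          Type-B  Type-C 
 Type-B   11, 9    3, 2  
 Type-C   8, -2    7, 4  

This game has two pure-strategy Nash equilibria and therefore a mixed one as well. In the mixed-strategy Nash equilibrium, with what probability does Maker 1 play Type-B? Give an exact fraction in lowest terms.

6/13

Maker 1's mix p on Type-B must make Maker 2 indifferent between Type-B and Type-C.
Maker 2's payoff from Type-B: 9p + (-2)(1−p). From Type-C: 2p + 4(1−p).
Set equal: 7p = 6(1−p) → p = 6/13.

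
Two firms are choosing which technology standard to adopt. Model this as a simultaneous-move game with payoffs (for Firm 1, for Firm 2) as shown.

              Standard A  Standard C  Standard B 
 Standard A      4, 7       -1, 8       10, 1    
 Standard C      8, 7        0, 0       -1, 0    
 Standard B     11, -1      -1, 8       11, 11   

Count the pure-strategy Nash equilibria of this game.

Both Standard B: Firm 1 gets 11 (best alternative 10); Firm 2 gets 11 (best alternative 8). Neither deviates — NE.
Both Standard A is not a NE: Firm 1 would switch to Standard B (11 > 4).
No other cell survives both best-response checks, so there is 1 pure NE.

1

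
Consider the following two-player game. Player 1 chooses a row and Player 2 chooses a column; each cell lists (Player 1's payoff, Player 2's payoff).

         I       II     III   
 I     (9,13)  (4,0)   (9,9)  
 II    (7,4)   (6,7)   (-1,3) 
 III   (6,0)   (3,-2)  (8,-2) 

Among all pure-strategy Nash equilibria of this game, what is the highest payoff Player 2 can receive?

13

Both I is a pure NE (Player 1: 9 ≥ 7; Player 2: 13 ≥ 9). Player 2 gets 13.
Both II is a pure NE (Player 1: 6 ≥ 4; Player 2: 7 ≥ 4). Player 2 gets 7.
Every other cell has a profitable deviation for at least one player. Highest of {13, 7} is 13.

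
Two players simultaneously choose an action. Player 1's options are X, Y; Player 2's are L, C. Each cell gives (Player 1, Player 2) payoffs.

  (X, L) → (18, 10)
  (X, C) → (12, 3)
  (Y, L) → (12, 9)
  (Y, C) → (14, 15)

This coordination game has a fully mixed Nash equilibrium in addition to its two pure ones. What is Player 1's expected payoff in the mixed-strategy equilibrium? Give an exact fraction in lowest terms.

Player 2 mixes with probability q on L, chosen so Player 1 is indifferent: 18q + 12(1−q) = 12q + 14(1−q) gives q = 1/4.
Player 1's expected payoff (from either row, since indifferent) is 18·1/4 + 12·3/4 = 27/2.

27/2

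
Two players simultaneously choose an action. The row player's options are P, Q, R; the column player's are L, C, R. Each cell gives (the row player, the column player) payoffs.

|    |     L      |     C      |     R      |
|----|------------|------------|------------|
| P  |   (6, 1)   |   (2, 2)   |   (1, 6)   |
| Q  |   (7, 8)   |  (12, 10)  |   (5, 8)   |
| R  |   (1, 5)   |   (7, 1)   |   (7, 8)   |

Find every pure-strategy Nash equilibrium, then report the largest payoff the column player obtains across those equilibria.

(Q, C) is a pure NE (the row player: 12 ≥ 7; the column player: 10 ≥ 8). The column player gets 10.
(R, R) is a pure NE (the row player: 7 ≥ 5; the column player: 8 ≥ 5). The column player gets 8.
Every other cell has a profitable deviation for at least one player. Highest of {10, 8} is 10.

10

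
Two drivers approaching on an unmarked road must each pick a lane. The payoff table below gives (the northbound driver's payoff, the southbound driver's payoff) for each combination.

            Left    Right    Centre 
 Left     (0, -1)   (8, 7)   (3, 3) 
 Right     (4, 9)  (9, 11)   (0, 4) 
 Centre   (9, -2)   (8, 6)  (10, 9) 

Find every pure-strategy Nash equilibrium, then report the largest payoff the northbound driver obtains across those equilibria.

10

Both Right is a pure NE (the northbound driver: 9 ≥ 8; the southbound driver: 11 ≥ 9). The northbound driver gets 9.
Both Centre is a pure NE (the northbound driver: 10 ≥ 3; the southbound driver: 9 ≥ 6). The northbound driver gets 10.
Every other cell has a profitable deviation for at least one player. Highest of {9, 10} is 10.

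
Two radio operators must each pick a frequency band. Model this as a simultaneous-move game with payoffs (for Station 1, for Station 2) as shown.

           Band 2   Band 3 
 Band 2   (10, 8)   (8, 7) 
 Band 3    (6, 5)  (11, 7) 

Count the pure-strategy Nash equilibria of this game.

Both Band 2: Station 1 gets 10 (best alternative 6); Station 2 gets 8 (best alternative 7). Neither deviates — NE.
Both Band 3: Station 1 gets 11 (best alternative 8); Station 2 gets 7 (best alternative 5). Neither deviates — NE.
(Band 3, Band 2) is not a NE: Station 1 would switch to Band 2 (10 > 6).
No other cell survives both best-response checks, so there are 2 pure NE.

2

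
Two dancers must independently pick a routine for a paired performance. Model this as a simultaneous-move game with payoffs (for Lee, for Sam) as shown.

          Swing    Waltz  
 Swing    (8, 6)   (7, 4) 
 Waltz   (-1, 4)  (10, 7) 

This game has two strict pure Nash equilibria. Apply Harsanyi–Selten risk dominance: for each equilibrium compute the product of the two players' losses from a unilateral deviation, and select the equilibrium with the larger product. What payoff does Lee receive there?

At both Swing: Lee loses 8 − (-1) = 9 by deviating; Sam loses 6 − 4 = 2. Product = 9·2 = 18.
At both Waltz: Lee loses 10 − 7 = 3 by deviating; Sam loses 7 − 4 = 3. Product = 3·3 = 9.
18 > 9, so both Swing is risk-dominant. Lee's payoff there is 8.

8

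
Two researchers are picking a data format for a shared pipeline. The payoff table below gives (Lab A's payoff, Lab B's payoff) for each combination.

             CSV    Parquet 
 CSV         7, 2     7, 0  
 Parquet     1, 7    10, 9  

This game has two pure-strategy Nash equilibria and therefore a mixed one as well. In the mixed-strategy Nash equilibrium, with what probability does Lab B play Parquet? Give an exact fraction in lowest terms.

Lab B's mix q on CSV must make Lab A indifferent between CSV and Parquet.
Lab A's payoff from CSV: 7q + 7(1−q). From Parquet: 1q + 10(1−q).
Set equal: 6q = 3(1−q) → q = 3/9 = 1/3.
Probability on Parquet is 1 − 1/3 = 2/3.

2/3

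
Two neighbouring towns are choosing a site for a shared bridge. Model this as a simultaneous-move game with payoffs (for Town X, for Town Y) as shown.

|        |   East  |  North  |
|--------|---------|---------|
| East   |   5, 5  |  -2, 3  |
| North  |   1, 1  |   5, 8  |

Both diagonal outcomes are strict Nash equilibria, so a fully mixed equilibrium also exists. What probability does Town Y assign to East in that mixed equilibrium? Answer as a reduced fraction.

7/11

Town Y's mix q on East must make Town X indifferent between East and North.
Town X's payoff from East: 5q + (-2)(1−q). From North: 1q + 5(1−q).
Set equal: 4q = 7(1−q) → q = 7/11.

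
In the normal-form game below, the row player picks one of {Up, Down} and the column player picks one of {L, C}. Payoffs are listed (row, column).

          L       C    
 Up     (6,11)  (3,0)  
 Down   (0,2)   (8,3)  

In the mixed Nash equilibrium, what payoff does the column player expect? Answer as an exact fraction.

The row player mixes with probability p on Up, chosen so the column player is indifferent: 11p + 2(1−p) = 0p + 3(1−p) gives p = 1/12.
The column player's expected payoff is 11·1/12 + 2·11/12 = 11/4.

11/4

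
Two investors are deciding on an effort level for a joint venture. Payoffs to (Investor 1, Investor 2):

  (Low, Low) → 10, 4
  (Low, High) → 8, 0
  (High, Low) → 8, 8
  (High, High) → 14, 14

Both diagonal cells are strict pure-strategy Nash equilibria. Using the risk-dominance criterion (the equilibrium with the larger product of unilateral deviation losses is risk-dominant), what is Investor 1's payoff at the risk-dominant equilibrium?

At both Low: Investor 1 loses 10 − 8 = 2 by deviating; Investor 2 loses 4 − 0 = 4. Product = 2·4 = 8.
At both High: Investor 1 loses 14 − 8 = 6 by deviating; Investor 2 loses 14 − 8 = 6. Product = 6·6 = 36.
36 > 8, so both High is risk-dominant. Investor 1's payoff there is 14.

14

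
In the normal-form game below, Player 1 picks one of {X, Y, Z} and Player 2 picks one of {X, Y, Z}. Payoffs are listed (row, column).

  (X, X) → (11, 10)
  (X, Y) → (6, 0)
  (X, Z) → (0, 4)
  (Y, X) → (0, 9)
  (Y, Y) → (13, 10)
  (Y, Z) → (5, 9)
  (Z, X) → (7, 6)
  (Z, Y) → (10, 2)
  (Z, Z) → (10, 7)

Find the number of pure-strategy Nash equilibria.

3

Both X: Player 1 gets 11 (best alternative 7); Player 2 gets 10 (best alternative 4). Neither deviates — NE.
Both Y: Player 1 gets 13 (best alternative 10); Player 2 gets 10 (best alternative 9). Neither deviates — NE.
Both Z: Player 1 gets 10 (best alternative 5); Player 2 gets 7 (best alternative 6). Neither deviates — NE.
(X, Z) is not a NE: Player 1 would switch to Z (10 > 0).
No other cell survives both best-response checks, so there are 3 pure NE.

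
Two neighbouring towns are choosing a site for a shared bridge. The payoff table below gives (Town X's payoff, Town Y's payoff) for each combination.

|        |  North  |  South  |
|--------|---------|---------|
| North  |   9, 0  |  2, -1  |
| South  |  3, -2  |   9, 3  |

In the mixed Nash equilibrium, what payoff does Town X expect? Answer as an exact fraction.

75/13

Town Y mixes with probability q on North, chosen so Town X is indifferent: 9q + 2(1−q) = 3q + 9(1−q) gives q = 7/13.
Town X's expected payoff (from either row, since indifferent) is 9·7/13 + 2·6/13 = 75/13.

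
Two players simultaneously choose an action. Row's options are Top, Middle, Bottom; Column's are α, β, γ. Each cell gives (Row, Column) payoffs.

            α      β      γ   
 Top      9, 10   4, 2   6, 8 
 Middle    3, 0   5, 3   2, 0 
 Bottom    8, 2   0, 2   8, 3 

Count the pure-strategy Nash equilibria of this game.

3

(Top, α): Row gets 9 (best alternative 8); Column gets 10 (best alternative 8). Neither deviates — NE.
(Middle, β): Row gets 5 (best alternative 4); Column gets 3 (best alternative 0). Neither deviates — NE.
(Bottom, γ): Row gets 8 (best alternative 6); Column gets 3 (best alternative 2). Neither deviates — NE.
(Middle, α) is not a NE: Row would switch to Top (9 > 3).
No other cell survives both best-response checks, so there are 3 pure NE.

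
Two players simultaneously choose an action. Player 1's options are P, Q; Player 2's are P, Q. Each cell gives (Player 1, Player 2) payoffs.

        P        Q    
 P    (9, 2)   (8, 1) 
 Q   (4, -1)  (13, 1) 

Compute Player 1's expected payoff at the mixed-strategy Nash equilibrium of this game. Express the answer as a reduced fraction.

Player 2 mixes with probability q on P, chosen so Player 1 is indifferent: 9q + 8(1−q) = 4q + 13(1−q) gives q = 1/2.
Player 1's expected payoff (from either row, since indifferent) is 9·1/2 + 8·1/2 = 17/2.

17/2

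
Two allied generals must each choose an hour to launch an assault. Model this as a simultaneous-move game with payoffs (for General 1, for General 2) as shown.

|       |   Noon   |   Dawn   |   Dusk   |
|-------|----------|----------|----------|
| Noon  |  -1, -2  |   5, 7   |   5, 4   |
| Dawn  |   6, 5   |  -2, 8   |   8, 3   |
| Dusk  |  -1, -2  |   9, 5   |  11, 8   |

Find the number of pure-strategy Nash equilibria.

Both Dusk: General 1 gets 11 (best alternative 8); General 2 gets 8 (best alternative 5). Neither deviates — NE.
Both Dawn is not a NE: General 1 would switch to Dusk (9 > -2).
No other cell survives both best-response checks, so there is 1 pure NE.

1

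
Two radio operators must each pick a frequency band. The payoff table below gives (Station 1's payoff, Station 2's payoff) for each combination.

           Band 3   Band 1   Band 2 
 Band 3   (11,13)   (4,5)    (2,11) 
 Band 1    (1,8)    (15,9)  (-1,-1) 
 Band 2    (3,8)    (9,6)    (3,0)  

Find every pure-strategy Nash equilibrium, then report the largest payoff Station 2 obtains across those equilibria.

13

Both Band 3 is a pure NE (Station 1: 11 ≥ 3; Station 2: 13 ≥ 11). Station 2 gets 13.
Both Band 1 is a pure NE (Station 1: 15 ≥ 9; Station 2: 9 ≥ 8). Station 2 gets 9.
Every other cell has a profitable deviation for at least one player. Highest of {13, 9} is 13.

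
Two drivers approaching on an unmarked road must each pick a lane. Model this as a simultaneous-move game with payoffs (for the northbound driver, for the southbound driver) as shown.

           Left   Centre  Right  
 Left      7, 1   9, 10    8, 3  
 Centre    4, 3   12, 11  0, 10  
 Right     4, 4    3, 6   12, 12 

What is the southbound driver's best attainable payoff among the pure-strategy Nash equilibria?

Both Centre is a pure NE (the northbound driver: 12 ≥ 9; the southbound driver: 11 ≥ 10). The southbound driver gets 11.
Both Right is a pure NE (the northbound driver: 12 ≥ 8; the southbound driver: 12 ≥ 6). The southbound driver gets 12.
Every other cell has a profitable deviation for at least one player. Highest of {11, 12} is 12.

12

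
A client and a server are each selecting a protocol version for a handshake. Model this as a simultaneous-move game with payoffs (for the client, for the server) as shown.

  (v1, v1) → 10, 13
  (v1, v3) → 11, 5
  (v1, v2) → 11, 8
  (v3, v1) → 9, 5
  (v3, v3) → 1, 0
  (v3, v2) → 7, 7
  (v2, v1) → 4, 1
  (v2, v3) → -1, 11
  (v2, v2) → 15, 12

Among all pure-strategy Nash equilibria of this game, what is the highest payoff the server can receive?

Both v1 is a pure NE (the client: 10 ≥ 9; the server: 13 ≥ 8). The server gets 13.
Both v2 is a pure NE (the client: 15 ≥ 11; the server: 12 ≥ 11). The server gets 12.
Every other cell has a profitable deviation for at least one player. Highest of {13, 12} is 13.

13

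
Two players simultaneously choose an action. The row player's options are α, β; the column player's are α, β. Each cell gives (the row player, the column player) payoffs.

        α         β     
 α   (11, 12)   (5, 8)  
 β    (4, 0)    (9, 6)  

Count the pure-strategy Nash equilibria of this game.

Both α: the row player gets 11 (best alternative 4); the column player gets 12 (best alternative 8). Neither deviates — NE.
Both β: the row player gets 9 (best alternative 5); the column player gets 6 (best alternative 0). Neither deviates — NE.
(β, α) is not a NE: the row player would switch to α (11 > 4).
No other cell survives both best-response checks, so there are 2 pure NE.

2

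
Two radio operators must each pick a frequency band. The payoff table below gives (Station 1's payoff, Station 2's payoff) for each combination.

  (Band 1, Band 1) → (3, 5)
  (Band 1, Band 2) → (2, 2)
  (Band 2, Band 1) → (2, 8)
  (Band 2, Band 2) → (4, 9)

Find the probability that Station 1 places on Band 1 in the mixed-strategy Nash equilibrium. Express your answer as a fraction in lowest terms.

Station 1's mix p on Band 1 must make Station 2 indifferent between Band 1 and Band 2.
Station 2's payoff from Band 1: 5p + 8(1−p). From Band 2: 2p + 9(1−p).
Set equal: 3p = 1(1−p) → p = 1/4.

1/4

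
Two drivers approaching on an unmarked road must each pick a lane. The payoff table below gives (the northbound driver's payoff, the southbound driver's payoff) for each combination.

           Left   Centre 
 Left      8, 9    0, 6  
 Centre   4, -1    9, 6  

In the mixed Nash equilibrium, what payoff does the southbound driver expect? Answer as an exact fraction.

6

The northbound driver mixes with probability p on Left, chosen so the southbound driver is indifferent: 9p + (-1)(1−p) = 6p + 6(1−p) gives p = 7/10.
The southbound driver's expected payoff is 9·7/10 + (-1)·3/10 = 6.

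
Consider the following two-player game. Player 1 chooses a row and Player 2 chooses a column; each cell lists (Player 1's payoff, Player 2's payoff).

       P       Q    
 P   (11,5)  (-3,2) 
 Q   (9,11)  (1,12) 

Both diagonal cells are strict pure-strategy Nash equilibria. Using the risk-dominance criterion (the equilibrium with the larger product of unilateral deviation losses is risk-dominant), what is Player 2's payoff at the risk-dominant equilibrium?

5

At both P: Player 1 loses 11 − 9 = 2 by deviating; Player 2 loses 5 − 2 = 3. Product = 2·3 = 6.
At both Q: Player 1 loses 1 − (-3) = 4 by deviating; Player 2 loses 12 − 11 = 1. Product = 4·1 = 4.
6 > 4, so both P is risk-dominant. Player 2's payoff there is 5.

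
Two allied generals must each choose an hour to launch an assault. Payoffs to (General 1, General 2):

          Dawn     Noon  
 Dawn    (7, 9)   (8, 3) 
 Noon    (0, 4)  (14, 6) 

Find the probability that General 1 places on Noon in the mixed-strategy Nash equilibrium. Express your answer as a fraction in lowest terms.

General 1's mix p on Dawn must make General 2 indifferent between Dawn and Noon.
General 2's payoff from Dawn: 9p + 4(1−p). From Noon: 3p + 6(1−p).
Set equal: 6p = 2(1−p) → p = 2/8 = 1/4.
Probability on Noon is 1 − 1/4 = 3/4.

3/4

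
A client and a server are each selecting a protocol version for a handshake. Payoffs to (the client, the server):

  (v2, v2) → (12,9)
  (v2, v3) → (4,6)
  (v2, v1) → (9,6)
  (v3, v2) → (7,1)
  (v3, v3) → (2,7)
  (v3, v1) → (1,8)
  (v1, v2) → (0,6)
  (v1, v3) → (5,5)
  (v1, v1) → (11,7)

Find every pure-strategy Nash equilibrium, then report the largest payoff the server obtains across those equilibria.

9

Both v2 is a pure NE (the client: 12 ≥ 7; the server: 9 ≥ 6). The server gets 9.
Both v1 is a pure NE (the client: 11 ≥ 9; the server: 7 ≥ 6). The server gets 7.
Every other cell has a profitable deviation for at least one player. Highest of {9, 7} is 9.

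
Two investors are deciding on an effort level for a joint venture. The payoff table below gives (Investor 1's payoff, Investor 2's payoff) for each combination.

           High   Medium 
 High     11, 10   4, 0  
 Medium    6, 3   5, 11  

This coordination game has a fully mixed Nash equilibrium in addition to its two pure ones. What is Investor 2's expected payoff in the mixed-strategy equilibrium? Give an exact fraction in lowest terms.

55/9

Investor 1 mixes with probability p on High, chosen so Investor 2 is indifferent: 10p + 3(1−p) = 0p + 11(1−p) gives p = 4/9.
Investor 2's expected payoff is 10·4/9 + 3·5/9 = 55/9.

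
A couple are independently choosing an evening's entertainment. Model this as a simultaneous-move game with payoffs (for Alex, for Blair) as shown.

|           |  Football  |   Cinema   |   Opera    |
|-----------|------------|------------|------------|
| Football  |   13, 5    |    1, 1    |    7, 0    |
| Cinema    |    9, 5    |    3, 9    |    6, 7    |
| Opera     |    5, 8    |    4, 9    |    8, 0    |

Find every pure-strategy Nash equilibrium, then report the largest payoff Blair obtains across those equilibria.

9

Both Football is a pure NE (Alex: 13 ≥ 9; Blair: 5 ≥ 1). Blair gets 5.
(Opera, Cinema) is a pure NE (Alex: 4 ≥ 3; Blair: 9 ≥ 8). Blair gets 9.
Every other cell has a profitable deviation for at least one player. Highest of {5, 9} is 9.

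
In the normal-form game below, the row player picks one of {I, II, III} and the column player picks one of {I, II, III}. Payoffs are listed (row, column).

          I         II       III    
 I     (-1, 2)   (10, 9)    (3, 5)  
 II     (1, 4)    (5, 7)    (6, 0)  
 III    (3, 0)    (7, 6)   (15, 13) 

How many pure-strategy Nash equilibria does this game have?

(I, II): the row player gets 10 (best alternative 7); the column player gets 9 (best alternative 5). Neither deviates — NE.
Both III: the row player gets 15 (best alternative 6); the column player gets 13 (best alternative 6). Neither deviates — NE.
Both II is not a NE: the row player would switch to I (10 > 5).
No other cell survives both best-response checks, so there are 2 pure NE.

2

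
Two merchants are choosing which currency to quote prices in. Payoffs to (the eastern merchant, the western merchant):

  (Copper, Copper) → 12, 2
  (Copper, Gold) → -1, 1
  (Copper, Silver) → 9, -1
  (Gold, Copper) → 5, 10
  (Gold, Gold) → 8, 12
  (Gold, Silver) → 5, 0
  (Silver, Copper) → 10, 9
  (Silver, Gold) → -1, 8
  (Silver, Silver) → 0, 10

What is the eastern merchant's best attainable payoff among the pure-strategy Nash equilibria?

12

Both Copper is a pure NE (the eastern merchant: 12 ≥ 10; the western merchant: 2 ≥ 1). The eastern merchant gets 12.
Both Gold is a pure NE (the eastern merchant: 8 ≥ -1; the western merchant: 12 ≥ 10). The eastern merchant gets 8.
Every other cell has a profitable deviation for at least one player. Highest of {12, 8} is 12.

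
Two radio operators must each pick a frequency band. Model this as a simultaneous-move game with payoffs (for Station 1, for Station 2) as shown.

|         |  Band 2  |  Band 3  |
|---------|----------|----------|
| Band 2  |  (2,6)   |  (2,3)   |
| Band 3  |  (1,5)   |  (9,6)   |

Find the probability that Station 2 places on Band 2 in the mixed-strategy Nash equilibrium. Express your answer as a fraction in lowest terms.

Station 2's mix q on Band 2 must make Station 1 indifferent between Band 2 and Band 3.
Station 1's payoff from Band 2: 2q + 2(1−q). From Band 3: 1q + 9(1−q).
Set equal: 1q = 7(1−q) → q = 7/8.

7/8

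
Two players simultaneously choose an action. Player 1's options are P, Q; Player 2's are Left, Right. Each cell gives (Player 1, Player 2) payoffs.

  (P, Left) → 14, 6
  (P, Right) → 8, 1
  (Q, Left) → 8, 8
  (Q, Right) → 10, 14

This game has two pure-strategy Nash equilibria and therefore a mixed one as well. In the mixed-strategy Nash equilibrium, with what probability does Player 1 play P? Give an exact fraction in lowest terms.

6/11

Player 1's mix p on P must make Player 2 indifferent between Left and Right.
Player 2's payoff from Left: 6p + 8(1−p). From Right: 1p + 14(1−p).
Set equal: 5p = 6(1−p) → p = 6/11.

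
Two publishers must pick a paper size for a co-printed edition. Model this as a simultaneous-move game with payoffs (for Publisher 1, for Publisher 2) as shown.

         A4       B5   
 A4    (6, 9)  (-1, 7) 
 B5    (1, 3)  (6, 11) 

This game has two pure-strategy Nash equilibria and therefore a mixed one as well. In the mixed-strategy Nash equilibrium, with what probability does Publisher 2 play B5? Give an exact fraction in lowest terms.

Publisher 2's mix q on A4 must make Publisher 1 indifferent between A4 and B5.
Publisher 1's payoff from A4: 6q + (-1)(1−q). From B5: 1q + 6(1−q).
Set equal: 5q = 7(1−q) → q = 7/12.
Probability on B5 is 1 − 7/12 = 5/12.

5/12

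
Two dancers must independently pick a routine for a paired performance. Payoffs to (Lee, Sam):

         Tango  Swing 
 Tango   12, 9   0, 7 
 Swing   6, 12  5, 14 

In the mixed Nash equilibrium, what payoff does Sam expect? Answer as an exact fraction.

21/2

Lee mixes with probability p on Tango, chosen so Sam is indifferent: 9p + 12(1−p) = 7p + 14(1−p) gives p = 1/2.
Sam's expected payoff is 9·1/2 + 12·1/2 = 21/2.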